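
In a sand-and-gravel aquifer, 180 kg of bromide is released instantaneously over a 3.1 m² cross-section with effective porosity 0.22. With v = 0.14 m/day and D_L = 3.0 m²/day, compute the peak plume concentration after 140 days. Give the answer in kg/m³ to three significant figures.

The peak of an instantaneous 1D plume sits at x = vt; there the Gaussian factor is 1 and C_max = M/(n_e·A·√(4πDt)), where n_e·A is the pore area the mass is dissolved in.
√(4πDt) = √(4π × 3.0 × 140) = 72.65 m, so C_max = 180/(0.22 × 3.1 × 72.65) = 3.63 kg/m³.

3.63 kg/m³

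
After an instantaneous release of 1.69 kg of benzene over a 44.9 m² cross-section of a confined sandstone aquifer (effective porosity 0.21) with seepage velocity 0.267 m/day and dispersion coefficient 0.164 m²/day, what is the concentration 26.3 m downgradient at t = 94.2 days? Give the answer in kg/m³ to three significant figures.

0.0126 kg/m³

For an instantaneous plane source, C(x,t) = M/(n_e·A·√(4πDt)) · exp(−(x−vt)²/(4Dt)), with n_e·A the pore (flow) area.
Plume center vt = 0.267 × 94.2 = 25.1514 m, so the well at 26.3 m is 1.1486 m downgradient of the peak.
√(4πDt) = 13.93 m, giving peak height M/(n_e·A·√(4πDt)) = 1.69/(0.21 × 44.9 × 13.93) = 0.01287 kg/m³.
(x−vt)²/(4Dt) = (1.1486)²/(4 × 0.164 × 94.2) = 0.02135; exp(−0.02135) = 0.9789.
C = 0.01287 × 0.9789 = 0.0126 kg/m³.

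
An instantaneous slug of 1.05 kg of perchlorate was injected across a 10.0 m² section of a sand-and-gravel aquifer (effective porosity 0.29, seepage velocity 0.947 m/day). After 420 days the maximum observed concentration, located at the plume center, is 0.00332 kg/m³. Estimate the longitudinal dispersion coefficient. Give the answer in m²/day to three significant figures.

At the plume center C_max = M/(n_e·A·√(4πDt)), so D = M²/(4πt·(n_e·A·C_max)²).
n_e·A·C_max = 0.29 × 10.0 × 0.00332 = 0.009628 kg/m.
D = 1.05²/(4π × 420 × 0.009628²) = 2.25 m²/day.

2.25 m²/day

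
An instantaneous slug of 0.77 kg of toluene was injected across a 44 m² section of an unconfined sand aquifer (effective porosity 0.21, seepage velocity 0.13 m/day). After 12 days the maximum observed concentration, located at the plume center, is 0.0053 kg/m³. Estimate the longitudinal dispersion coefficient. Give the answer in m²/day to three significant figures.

At the plume center C_max = M/(n_e·A·√(4πDt)), so D = M²/(4πt·(n_e·A·C_max)²).
n_e·A·C_max = 0.21 × 44 × 0.0053 = 0.04897 kg/m.
D = 0.77²/(4π × 12 × 0.04897²) = 1.64 m²/day.

1.64 m²/day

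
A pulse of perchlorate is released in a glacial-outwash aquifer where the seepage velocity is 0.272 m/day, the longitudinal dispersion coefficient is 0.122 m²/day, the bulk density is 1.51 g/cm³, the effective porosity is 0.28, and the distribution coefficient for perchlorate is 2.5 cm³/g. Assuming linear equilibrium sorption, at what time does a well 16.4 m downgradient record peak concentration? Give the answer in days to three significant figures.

Retardation factor R = 1 + ρ_b·K_d/n = 1 + 1.51 × 2.5/0.28 = 14.48.
Sorption retards both mechanisms: v_R = v/R = 0.01878 m/day, D_R = D/R = 0.008425 m²/day.
Peak time from v_R²t² + 2D_R t − x² = 0: t = (√(D_R² + v_R²x²) − D_R)/v_R².
√(D_R² + v_R²x²) = √(0.008425² + 0.01878² × 16.4²) = 0.3081; v_R² = 0.0003527.
t = (0.3081 − 0.008425)/0.0003527 = 850 days.

850 days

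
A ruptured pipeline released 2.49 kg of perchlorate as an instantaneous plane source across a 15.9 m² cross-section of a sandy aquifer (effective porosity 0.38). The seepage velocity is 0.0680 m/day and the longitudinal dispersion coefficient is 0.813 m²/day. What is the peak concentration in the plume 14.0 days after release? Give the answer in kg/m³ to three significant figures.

0.0345 kg/m³

The peak of an instantaneous 1D plume sits at x = vt; there the Gaussian factor is 1 and C_max = M/(n_e·A·√(4πDt)), where n_e·A is the pore area the mass is dissolved in.
√(4πDt) = √(4π × 0.813 × 14.0) = 11.96 m, so C_max = 2.49/(0.38 × 15.9 × 11.96) = 0.0345 kg/m³.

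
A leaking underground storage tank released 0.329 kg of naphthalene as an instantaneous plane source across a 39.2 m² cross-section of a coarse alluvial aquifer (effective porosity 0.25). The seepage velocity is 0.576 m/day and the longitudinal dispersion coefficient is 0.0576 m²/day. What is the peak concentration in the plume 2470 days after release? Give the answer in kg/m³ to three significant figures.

0.000794 kg/m³

The peak of an instantaneous 1D plume sits at x = vt; there the Gaussian factor is 1 and C_max = M/(n_e·A·√(4πDt)), where n_e·A is the pore area the mass is dissolved in.
√(4πDt) = √(4π × 0.0576 × 2470) = 42.28 m, so C_max = 0.329/(0.25 × 39.2 × 42.28) = 0.000794 kg/m³.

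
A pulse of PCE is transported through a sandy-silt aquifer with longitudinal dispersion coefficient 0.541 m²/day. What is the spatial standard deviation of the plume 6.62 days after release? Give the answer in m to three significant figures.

2.68 m

Dispersive spreading gives a Gaussian with σ² = 2Dt; advection only shifts the center.
σ = √(2 × 0.541 × 6.62) = 2.68 m.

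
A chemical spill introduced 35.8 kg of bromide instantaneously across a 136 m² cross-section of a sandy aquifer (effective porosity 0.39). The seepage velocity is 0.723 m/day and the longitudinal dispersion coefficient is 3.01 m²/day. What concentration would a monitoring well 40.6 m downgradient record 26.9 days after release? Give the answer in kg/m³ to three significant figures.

0.00532 kg/m³

For an instantaneous plane source, C(x,t) = M/(n_e·A·√(4πDt)) · exp(−(x−vt)²/(4Dt)), with n_e·A the pore (flow) area.
Plume center vt = 0.723 × 26.9 = 19.4487 m, so the well at 40.6 m is 21.1513 m downgradient of the peak.
√(4πDt) = 31.90 m, giving peak height M/(n_e·A·√(4πDt)) = 35.8/(0.39 × 136 × 31.90) = 0.02116 kg/m³.
(x−vt)²/(4Dt) = (21.1513)²/(4 × 3.01 × 26.9) = 1.381; exp(−1.381) = 0.2513.
C = 0.02116 × 0.2513 = 0.00532 kg/m³.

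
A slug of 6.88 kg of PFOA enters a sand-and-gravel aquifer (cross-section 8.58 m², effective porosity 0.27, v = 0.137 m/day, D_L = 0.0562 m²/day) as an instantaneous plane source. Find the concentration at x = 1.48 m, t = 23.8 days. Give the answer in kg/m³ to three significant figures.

For an instantaneous plane source, C(x,t) = M/(n_e·A·√(4πDt)) · exp(−(x−vt)²/(4Dt)), with n_e·A the pore (flow) area.
Plume center vt = 0.137 × 23.8 = 3.2606 m, so the well at 1.48 m is 1.7806 m upgradient of the peak.
√(4πDt) = 4.100 m, giving peak height M/(n_e·A·√(4πDt)) = 6.88/(0.27 × 8.58 × 4.100) = 0.7244 kg/m³.
(x−vt)²/(4Dt) = (-1.7806)²/(4 × 0.0562 × 23.8) = 0.5926; exp(−0.5926) = 0.5529.
C = 0.7244 × 0.5529 = 0.401 kg/m³.

0.401 kg/m³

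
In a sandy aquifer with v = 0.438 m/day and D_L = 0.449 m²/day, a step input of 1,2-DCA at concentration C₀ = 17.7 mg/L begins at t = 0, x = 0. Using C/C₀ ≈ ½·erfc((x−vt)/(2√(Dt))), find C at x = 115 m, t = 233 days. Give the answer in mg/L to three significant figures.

3.28 mg/L

For a continuous step input, C/C₀ ≈ ½·erfc((x−vt)/(2√(Dt))).
vt = 0.438 × 233 = 102.054 m and 2√(Dt) = 2√(0.449 × 233) = 20.46 m.
Argument (x−vt)/(2√(Dt)) = (115 − 102.054)/20.46 = 0.6327; ½·erfc(0.6327) = 0.1855.
C = 17.7 × 0.1855 = 3.28 mg/L.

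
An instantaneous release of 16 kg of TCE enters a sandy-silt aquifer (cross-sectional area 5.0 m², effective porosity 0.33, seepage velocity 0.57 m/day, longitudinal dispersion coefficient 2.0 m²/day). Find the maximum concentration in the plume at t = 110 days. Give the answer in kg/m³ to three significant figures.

The peak of an instantaneous 1D plume sits at x = vt; there the Gaussian factor is 1 and C_max = M/(n_e·A·√(4πDt)), where n_e·A is the pore area the mass is dissolved in.
√(4πDt) = √(4π × 2.0 × 110) = 52.58 m, so C_max = 16/(0.33 × 5.0 × 52.58) = 0.184 kg/m³.

0.184 kg/m³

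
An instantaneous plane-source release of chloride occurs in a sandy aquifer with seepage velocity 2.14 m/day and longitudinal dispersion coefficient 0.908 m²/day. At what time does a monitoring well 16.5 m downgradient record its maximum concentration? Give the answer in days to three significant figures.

7.51 days

For the 1D instantaneous-source solution, setting ∂C/∂t = 0 at fixed x gives v²t² + 2Dt − x² = 0, so t = (√(D² + v²x²) − D)/v².
√(D² + v²x²) = √(0.908² + 2.14² × 16.5²) = 35.32; v² = 4.5796.
t = (35.32 − 0.908)/4.5796 = 7.51 days (vs. the pure-advection estimate x/v = 7.71 d).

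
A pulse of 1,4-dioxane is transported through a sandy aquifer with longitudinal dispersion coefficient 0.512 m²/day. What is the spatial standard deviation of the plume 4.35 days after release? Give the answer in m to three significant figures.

Dispersive spreading gives a Gaussian with σ² = 2Dt; advection only shifts the center.
σ = √(2 × 0.512 × 4.35) = 2.11 m.

2.11 m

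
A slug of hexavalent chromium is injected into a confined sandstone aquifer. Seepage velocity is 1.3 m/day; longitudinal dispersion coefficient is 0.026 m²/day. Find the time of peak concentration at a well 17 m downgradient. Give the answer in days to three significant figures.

13.1 days

For the 1D instantaneous-source solution, setting ∂C/∂t = 0 at fixed x gives v²t² + 2Dt − x² = 0, so t = (√(D² + v²x²) − D)/v².
√(D² + v²x²) = √(0.026² + 1.3² × 17²) = 22.10; v² = 1.69.
t = (22.10 − 0.026)/1.69 = 13.1 days (vs. the pure-advection estimate x/v = 13.1 d).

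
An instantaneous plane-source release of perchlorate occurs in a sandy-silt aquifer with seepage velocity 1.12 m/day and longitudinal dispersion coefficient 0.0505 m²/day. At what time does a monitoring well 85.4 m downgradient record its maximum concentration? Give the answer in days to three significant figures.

76.2 days

For the 1D instantaneous-source solution, setting ∂C/∂t = 0 at fixed x gives v²t² + 2Dt − x² = 0, so t = (√(D² + v²x²) − D)/v².
√(D² + v²x²) = √(0.0505² + 1.12² × 85.4²) = 95.65; v² = 1.2544.
t = (95.65 − 0.0505)/1.2544 = 76.2 days (vs. the pure-advection estimate x/v = 76.2 d).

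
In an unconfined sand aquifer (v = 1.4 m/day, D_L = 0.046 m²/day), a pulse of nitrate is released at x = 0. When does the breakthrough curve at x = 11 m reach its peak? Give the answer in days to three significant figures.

7.83 days

For the 1D instantaneous-source solution, setting ∂C/∂t = 0 at fixed x gives v²t² + 2Dt − x² = 0, so t = (√(D² + v²x²) − D)/v².
√(D² + v²x²) = √(0.046² + 1.4² × 11²) = 15.40; v² = 1.96.
t = (15.40 − 0.046)/1.96 = 7.83 days (vs. the pure-advection estimate x/v = 7.86 d).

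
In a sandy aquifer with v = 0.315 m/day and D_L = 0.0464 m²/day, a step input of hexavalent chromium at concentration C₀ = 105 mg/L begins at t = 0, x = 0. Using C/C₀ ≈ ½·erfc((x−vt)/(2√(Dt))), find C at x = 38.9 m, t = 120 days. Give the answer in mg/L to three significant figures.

38.9 mg/L

For a continuous step input, C/C₀ ≈ ½·erfc((x−vt)/(2√(Dt))).
vt = 0.315 × 120 = 37.8 m and 2√(Dt) = 2√(0.0464 × 120) = 4.719 m.
Argument (x−vt)/(2√(Dt)) = (38.9 − 37.8)/4.719 = 0.2331; ½·erfc(0.2331) = 0.3708.
C = 105 × 0.3708 = 38.9 mg/L.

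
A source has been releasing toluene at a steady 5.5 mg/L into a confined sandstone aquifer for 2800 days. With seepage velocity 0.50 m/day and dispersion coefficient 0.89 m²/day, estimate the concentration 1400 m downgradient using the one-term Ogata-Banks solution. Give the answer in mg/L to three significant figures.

For a continuous step input, C/C₀ ≈ ½·erfc((x−vt)/(2√(Dt))).
vt = 0.50 × 2800 = 1400 m and 2√(Dt) = 2√(0.89 × 2800) = 99.84 m.
Argument (x−vt)/(2√(Dt)) = (1400 − 1400)/99.84 = 0; ½·erfc(0) = 0.5000.
C = 5.5 × 0.5000 = 2.75 mg/L.

2.75 mg/L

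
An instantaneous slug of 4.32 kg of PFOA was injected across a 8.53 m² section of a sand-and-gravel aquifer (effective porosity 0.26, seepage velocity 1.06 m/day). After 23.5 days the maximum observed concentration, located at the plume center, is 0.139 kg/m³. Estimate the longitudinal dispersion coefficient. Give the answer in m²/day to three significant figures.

At the plume center C_max = M/(n_e·A·√(4πDt)), so D = M²/(4πt·(n_e·A·C_max)²).
n_e·A·C_max = 0.26 × 8.53 × 0.139 = 0.3083 kg/m.
D = 4.32²/(4π × 23.5 × 0.3083²) = 0.665 m²/day.

0.665 m²/day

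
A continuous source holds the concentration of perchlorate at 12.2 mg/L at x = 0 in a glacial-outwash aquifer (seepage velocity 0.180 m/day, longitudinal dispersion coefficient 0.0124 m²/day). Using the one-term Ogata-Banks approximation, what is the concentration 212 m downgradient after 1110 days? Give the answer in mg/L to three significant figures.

0.122 mg/L

For a continuous step input, C/C₀ ≈ ½·erfc((x−vt)/(2√(Dt))).
vt = 0.180 × 1110 = 199.8 m and 2√(Dt) = 2√(0.0124 × 1110) = 7.420 m.
Argument (x−vt)/(2√(Dt)) = (212 − 199.8)/7.420 = 1.644; ½·erfc(1.644) = 0.01004.
C = 12.2 × 0.01004 = 0.122 mg/L.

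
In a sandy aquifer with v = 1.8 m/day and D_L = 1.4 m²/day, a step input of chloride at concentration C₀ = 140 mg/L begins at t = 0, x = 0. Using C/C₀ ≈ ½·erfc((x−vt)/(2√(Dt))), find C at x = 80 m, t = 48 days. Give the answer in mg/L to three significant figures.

For a continuous step input, C/C₀ ≈ ½·erfc((x−vt)/(2√(Dt))).
vt = 1.8 × 48 = 86.4 m and 2√(Dt) = 2√(1.4 × 48) = 16.40 m.
Argument (x−vt)/(2√(Dt)) = (80 − 86.4)/16.40 = -0.3902; ½·erfc(-0.3902) = 0.7095.
C = 140 × 0.7095 = 99.3 mg/L.

99.3 mg/L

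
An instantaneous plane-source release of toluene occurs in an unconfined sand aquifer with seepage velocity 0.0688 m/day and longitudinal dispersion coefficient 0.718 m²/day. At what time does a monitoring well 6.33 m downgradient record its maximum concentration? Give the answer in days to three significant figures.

For the 1D instantaneous-source solution, setting ∂C/∂t = 0 at fixed x gives v²t² + 2Dt − x² = 0, so t = (√(D² + v²x²) − D)/v².
√(D² + v²x²) = √(0.718² + 0.0688² × 6.33²) = 0.8398; v² = 0.00473344.
t = (0.8398 − 0.718)/0.00473344 = 25.7 days (vs. the pure-advection estimate x/v = 92.0 d).

25.7 days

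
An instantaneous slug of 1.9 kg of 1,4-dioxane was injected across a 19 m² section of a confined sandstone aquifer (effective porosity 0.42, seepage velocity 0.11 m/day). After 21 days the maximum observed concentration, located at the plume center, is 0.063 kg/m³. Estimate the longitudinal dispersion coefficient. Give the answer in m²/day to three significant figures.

0.0541 m²/day

At the plume center C_max = M/(n_e·A·√(4πDt)), so D = M²/(4πt·(n_e·A·C_max)²).
n_e·A·C_max = 0.42 × 19 × 0.063 = 0.5027 kg/m.
D = 1.9²/(4π × 21 × 0.5027²) = 0.0541 m²/day.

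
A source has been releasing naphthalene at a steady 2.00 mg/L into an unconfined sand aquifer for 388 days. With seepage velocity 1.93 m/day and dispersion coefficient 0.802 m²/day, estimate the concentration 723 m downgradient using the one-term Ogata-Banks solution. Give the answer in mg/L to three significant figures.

For a continuous step input, C/C₀ ≈ ½·erfc((x−vt)/(2√(Dt))).
vt = 1.93 × 388 = 748.84 m and 2√(Dt) = 2√(0.802 × 388) = 35.28 m.
Argument (x−vt)/(2√(Dt)) = (723 − 748.84)/35.28 = -0.7324; ½·erfc(-0.7324) = 0.8498.
C = 2.00 × 0.8498 = 1.70 mg/L.

1.70 mg/L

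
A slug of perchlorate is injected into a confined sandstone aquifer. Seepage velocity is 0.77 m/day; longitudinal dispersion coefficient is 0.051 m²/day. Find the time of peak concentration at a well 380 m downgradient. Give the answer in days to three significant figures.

493 days

For the 1D instantaneous-source solution, setting ∂C/∂t = 0 at fixed x gives v²t² + 2Dt − x² = 0, so t = (√(D² + v²x²) − D)/v².
√(D² + v²x²) = √(0.051² + 0.77² × 380²) = 292.6; v² = 0.5929.
t = (292.6 − 0.051)/0.5929 = 493 days (vs. the pure-advection estimate x/v = 494 d).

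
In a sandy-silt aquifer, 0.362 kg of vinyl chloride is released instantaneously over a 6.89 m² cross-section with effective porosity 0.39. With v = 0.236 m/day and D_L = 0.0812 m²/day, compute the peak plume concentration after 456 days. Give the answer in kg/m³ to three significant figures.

The peak of an instantaneous 1D plume sits at x = vt; there the Gaussian factor is 1 and C_max = M/(n_e·A·√(4πDt)), where n_e·A is the pore area the mass is dissolved in.
√(4πDt) = √(4π × 0.0812 × 456) = 21.57 m, so C_max = 0.362/(0.39 × 6.89 × 21.57) = 0.00625 kg/m³.

0.00625 kg/m³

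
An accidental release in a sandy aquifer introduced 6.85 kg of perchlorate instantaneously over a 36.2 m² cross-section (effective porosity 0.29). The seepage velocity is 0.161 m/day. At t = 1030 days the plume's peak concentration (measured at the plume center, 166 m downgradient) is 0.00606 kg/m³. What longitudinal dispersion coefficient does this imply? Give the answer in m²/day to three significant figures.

At the plume center C_max = M/(n_e·A·√(4πDt)), so D = M²/(4πt·(n_e·A·C_max)²).
n_e·A·C_max = 0.29 × 36.2 × 0.00606 = 0.06362 kg/m.
D = 6.85²/(4π × 1030 × 0.06362²) = 0.896 m²/day.

0.896 m²/day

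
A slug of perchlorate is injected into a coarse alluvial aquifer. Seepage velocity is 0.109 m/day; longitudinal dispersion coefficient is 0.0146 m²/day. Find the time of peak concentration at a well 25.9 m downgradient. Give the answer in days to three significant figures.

For the 1D instantaneous-source solution, setting ∂C/∂t = 0 at fixed x gives v²t² + 2Dt − x² = 0, so t = (√(D² + v²x²) − D)/v².
√(D² + v²x²) = √(0.0146² + 0.109² × 25.9²) = 2.823; v² = 0.011881.
t = (2.823 − 0.0146)/0.011881 = 236 days (vs. the pure-advection estimate x/v = 238 d).

236 days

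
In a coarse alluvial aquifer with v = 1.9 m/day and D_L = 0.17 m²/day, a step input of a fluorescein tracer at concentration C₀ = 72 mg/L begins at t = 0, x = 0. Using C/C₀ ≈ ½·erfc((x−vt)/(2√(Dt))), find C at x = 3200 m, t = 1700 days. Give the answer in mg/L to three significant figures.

64.4 mg/L

For a continuous step input, C/C₀ ≈ ½·erfc((x−vt)/(2√(Dt))).
vt = 1.9 × 1700 = 3230 m and 2√(Dt) = 2√(0.17 × 1700) = 34.00 m.
Argument (x−vt)/(2√(Dt)) = (3200 − 3230)/34.00 = -0.8824; ½·erfc(-0.8824) = 0.8940.
C = 72 × 0.8940 = 64.4 mg/L.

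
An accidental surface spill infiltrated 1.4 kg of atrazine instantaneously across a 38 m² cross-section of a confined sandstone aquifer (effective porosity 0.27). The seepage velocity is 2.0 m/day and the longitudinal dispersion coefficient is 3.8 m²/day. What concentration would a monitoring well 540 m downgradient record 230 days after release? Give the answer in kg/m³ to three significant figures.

For an instantaneous plane source, C(x,t) = M/(n_e·A·√(4πDt)) · exp(−(x−vt)²/(4Dt)), with n_e·A the pore (flow) area.
Plume center vt = 2.0 × 230 = 460 m, so the well at 540 m is 80 m downgradient of the peak.
√(4πDt) = 104.8 m, giving peak height M/(n_e·A·√(4πDt)) = 1.4/(0.27 × 38 × 104.8) = 0.001302 kg/m³.
(x−vt)²/(4Dt) = (80)²/(4 × 3.8 × 230) = 1.831; exp(−1.831) = 0.1603.
C = 0.001302 × 0.1603 = 0.000209 kg/m³.

0.000209 kg/m³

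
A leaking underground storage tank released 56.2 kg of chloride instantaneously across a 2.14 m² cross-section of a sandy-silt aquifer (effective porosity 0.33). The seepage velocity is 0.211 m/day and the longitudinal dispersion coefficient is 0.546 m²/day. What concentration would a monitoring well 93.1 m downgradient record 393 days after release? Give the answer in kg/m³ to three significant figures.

For an instantaneous plane source, C(x,t) = M/(n_e·A·√(4πDt)) · exp(−(x−vt)²/(4Dt)), with n_e·A the pore (flow) area.
Plume center vt = 0.211 × 393 = 82.923 m, so the well at 93.1 m is 10.177 m downgradient of the peak.
√(4πDt) = 51.93 m, giving peak height M/(n_e·A·√(4πDt)) = 56.2/(0.33 × 2.14 × 51.93) = 1.532 kg/m³.
(x−vt)²/(4Dt) = (10.177)²/(4 × 0.546 × 393) = 0.1207; exp(−0.1207) = 0.8863.
C = 1.532 × 0.8863 = 1.36 kg/m³.

1.36 kg/m³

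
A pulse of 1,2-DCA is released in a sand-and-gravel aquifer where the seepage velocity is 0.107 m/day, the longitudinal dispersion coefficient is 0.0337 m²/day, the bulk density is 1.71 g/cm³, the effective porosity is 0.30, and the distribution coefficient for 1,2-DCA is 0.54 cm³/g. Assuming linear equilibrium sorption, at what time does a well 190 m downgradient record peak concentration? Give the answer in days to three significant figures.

Retardation factor R = 1 + ρ_b·K_d/n = 1 + 1.71 × 0.54/0.30 = 4.078.
Sorption retards both mechanisms: v_R = v/R = 0.02624 m/day, D_R = D/R = 0.008264 m²/day.
Peak time from v_R²t² + 2D_R t − x² = 0: t = (√(D_R² + v_R²x²) − D_R)/v_R².
√(D_R² + v_R²x²) = √(0.008264² + 0.02624² × 190²) = 4.986; v_R² = 0.0006885.
t = (4.986 − 0.008264)/0.0006885 = 7230 days.

7230 days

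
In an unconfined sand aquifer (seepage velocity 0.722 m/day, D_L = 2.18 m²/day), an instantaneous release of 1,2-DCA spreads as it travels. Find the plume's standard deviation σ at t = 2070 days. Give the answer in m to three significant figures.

Dispersive spreading gives a Gaussian with σ² = 2Dt; advection only shifts the center.
σ = √(2 × 2.18 × 2070) = 95.0 m.

95.0 m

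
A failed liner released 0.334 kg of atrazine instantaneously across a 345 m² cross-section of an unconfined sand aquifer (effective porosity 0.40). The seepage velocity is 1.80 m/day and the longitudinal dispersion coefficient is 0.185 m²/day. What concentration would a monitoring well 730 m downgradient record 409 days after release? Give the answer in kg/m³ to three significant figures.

For an instantaneous plane source, C(x,t) = M/(n_e·A·√(4πDt)) · exp(−(x−vt)²/(4Dt)), with n_e·A the pore (flow) area.
Plume center vt = 1.80 × 409 = 736.2 m, so the well at 730 m is 6.2 m upgradient of the peak.
√(4πDt) = 30.84 m, giving peak height M/(n_e·A·√(4πDt)) = 0.334/(0.40 × 345 × 30.84) = 7.848e-05 kg/m³.
(x−vt)²/(4Dt) = (-6.2)²/(4 × 0.185 × 409) = 0.1270; exp(−0.1270) = 0.8807.
C = 7.848e-05 × 0.8807 = 6.91e-05 kg/m³.

6.91e-05 kg/m³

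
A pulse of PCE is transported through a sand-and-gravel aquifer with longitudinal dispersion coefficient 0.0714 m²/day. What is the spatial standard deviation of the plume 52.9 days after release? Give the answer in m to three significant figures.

Dispersive spreading gives a Gaussian with σ² = 2Dt; advection only shifts the center.
σ = √(2 × 0.0714 × 52.9) = 2.75 m.

2.75 m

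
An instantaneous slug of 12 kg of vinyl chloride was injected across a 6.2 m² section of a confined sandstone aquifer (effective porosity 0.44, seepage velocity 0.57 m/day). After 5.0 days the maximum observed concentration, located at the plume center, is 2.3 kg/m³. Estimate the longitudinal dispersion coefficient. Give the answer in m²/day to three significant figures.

At the plume center C_max = M/(n_e·A·√(4πDt)), so D = M²/(4πt·(n_e·A·C_max)²).
n_e·A·C_max = 0.44 × 6.2 × 2.3 = 6.274 kg/m.
D = 12²/(4π × 5.0 × 6.274²) = 0.0582 m²/day.

0.0582 m²/day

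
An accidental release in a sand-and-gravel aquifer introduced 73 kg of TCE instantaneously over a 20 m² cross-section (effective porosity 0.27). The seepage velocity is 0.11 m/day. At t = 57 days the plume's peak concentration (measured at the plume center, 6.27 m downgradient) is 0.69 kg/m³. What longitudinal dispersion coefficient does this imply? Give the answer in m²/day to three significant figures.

0.536 m²/day

At the plume center C_max = M/(n_e·A·√(4πDt)), so D = M²/(4πt·(n_e·A·C_max)²).
n_e·A·C_max = 0.27 × 20 × 0.69 = 3.726 kg/m.
D = 73²/(4π × 57 × 3.726²) = 0.536 m²/day.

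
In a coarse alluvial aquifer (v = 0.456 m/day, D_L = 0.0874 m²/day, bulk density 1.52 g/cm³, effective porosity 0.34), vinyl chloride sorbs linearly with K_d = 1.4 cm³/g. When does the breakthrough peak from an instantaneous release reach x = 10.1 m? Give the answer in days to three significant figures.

158 days

Retardation factor R = 1 + ρ_b·K_d/n = 1 + 1.52 × 1.4/0.34 = 7.259.
Sorption retards both mechanisms: v_R = v/R = 0.06282 m/day, D_R = D/R = 0.01204 m²/day.
Peak time from v_R²t² + 2D_R t − x² = 0: t = (√(D_R² + v_R²x²) − D_R)/v_R².
√(D_R² + v_R²x²) = √(0.01204² + 0.06282² × 10.1²) = 0.6346; v_R² = 0.003946.
t = (0.6346 − 0.01204)/0.003946 = 158 days.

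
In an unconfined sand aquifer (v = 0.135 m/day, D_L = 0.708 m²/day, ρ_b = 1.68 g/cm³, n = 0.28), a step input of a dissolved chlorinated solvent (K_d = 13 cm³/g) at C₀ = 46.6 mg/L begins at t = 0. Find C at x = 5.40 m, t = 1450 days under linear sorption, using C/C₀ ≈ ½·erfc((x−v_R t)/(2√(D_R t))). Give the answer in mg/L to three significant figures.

13.2 mg/L

Retardation factor R = 1 + ρ_b·K_d/n = 1 + 1.68 × 13/0.28 = 79.00.
Sorption retards both mechanisms: v_R = v/R = 0.001709 m/day, D_R = D/R = 0.008962 m²/day.
v_R·t = 0.001709 × 1450 = 2.47805 m; 2√(D_R t) = 7.210 m; argument = (5.40 − 2.47805)/7.210 = 0.4053.
C = C₀ × ½·erfc(0.4053) = 46.6 × 0.2833 = 13.2 mg/L.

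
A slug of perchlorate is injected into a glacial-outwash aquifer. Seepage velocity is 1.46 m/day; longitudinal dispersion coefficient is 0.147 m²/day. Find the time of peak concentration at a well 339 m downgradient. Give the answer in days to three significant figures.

232 days

For the 1D instantaneous-source solution, setting ∂C/∂t = 0 at fixed x gives v²t² + 2Dt − x² = 0, so t = (√(D² + v²x²) − D)/v².
√(D² + v²x²) = √(0.147² + 1.46² × 339²) = 494.9; v² = 2.1316.
t = (494.9 − 0.147)/2.1316 = 232 days (vs. the pure-advection estimate x/v = 232 d).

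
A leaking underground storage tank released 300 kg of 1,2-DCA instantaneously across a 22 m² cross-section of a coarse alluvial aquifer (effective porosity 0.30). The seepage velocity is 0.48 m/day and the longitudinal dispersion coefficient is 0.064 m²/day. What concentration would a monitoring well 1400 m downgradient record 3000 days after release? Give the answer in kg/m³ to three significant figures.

For an instantaneous plane source, C(x,t) = M/(n_e·A·√(4πDt)) · exp(−(x−vt)²/(4Dt)), with n_e·A the pore (flow) area.
Plume center vt = 0.48 × 3000 = 1440 m, so the well at 1400 m is 40 m upgradient of the peak.
√(4πDt) = 49.12 m, giving peak height M/(n_e·A·√(4πDt)) = 300/(0.30 × 22 × 49.12) = 0.9254 kg/m³.
(x−vt)²/(4Dt) = (-40)²/(4 × 0.064 × 3000) = 2.083; exp(−2.083) = 0.1246.
C = 0.9254 × 0.1246 = 0.115 kg/m³.

0.115 kg/m³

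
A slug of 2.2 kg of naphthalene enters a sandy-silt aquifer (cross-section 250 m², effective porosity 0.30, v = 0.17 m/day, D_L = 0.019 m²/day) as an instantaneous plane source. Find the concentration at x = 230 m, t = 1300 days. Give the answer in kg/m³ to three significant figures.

For an instantaneous plane source, C(x,t) = M/(n_e·A·√(4πDt)) · exp(−(x−vt)²/(4Dt)), with n_e·A the pore (flow) area.
Plume center vt = 0.17 × 1300 = 221 m, so the well at 230 m is 9 m downgradient of the peak.
√(4πDt) = 17.62 m, giving peak height M/(n_e·A·√(4πDt)) = 2.2/(0.30 × 250 × 17.62) = 0.001665 kg/m³.
(x−vt)²/(4Dt) = (9)²/(4 × 0.019 × 1300) = 0.8198; exp(−0.8198) = 0.4405.
C = 0.001665 × 0.4405 = 0.000733 kg/m³.

0.000733 kg/m³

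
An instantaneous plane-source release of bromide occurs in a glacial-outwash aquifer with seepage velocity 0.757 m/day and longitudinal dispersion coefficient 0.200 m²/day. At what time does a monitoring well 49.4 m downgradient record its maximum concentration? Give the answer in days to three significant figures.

64.9 days

For the 1D instantaneous-source solution, setting ∂C/∂t = 0 at fixed x gives v²t² + 2Dt − x² = 0, so t = (√(D² + v²x²) − D)/v².
√(D² + v²x²) = √(0.200² + 0.757² × 49.4²) = 37.40; v² = 0.573049.
t = (37.40 − 0.200)/0.573049 = 64.9 days (vs. the pure-advection estimate x/v = 65.3 d).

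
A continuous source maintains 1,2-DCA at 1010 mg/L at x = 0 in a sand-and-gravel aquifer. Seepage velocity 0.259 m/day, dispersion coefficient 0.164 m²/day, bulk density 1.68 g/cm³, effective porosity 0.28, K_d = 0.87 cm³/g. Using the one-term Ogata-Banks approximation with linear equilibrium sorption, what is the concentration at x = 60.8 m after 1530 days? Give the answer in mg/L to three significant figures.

Retardation factor R = 1 + ρ_b·K_d/n = 1 + 1.68 × 0.87/0.28 = 6.220.
Sorption retards both mechanisms: v_R = v/R = 0.04164 m/day, D_R = D/R = 0.02637 m²/day.
v_R·t = 0.04164 × 1530 = 63.7092 m; 2√(D_R t) = 12.70 m; argument = (60.8 − 63.7092)/12.70 = -0.2291.
C = C₀ × ½·erfc(-0.2291) = 1010 × 0.6270 = 633 mg/L.

633 mg/L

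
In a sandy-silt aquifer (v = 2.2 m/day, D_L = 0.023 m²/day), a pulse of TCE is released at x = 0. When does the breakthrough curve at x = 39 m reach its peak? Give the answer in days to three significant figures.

17.7 days

For the 1D instantaneous-source solution, setting ∂C/∂t = 0 at fixed x gives v²t² + 2Dt − x² = 0, so t = (√(D² + v²x²) − D)/v².
√(D² + v²x²) = √(0.023² + 2.2² × 39²) = 85.80; v² = 4.84.
t = (85.80 − 0.023)/4.84 = 17.7 days (vs. the pure-advection estimate x/v = 17.7 d).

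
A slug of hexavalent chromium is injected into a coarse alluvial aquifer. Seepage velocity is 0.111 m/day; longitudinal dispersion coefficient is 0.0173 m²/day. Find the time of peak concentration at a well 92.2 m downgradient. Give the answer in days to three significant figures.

For the 1D instantaneous-source solution, setting ∂C/∂t = 0 at fixed x gives v²t² + 2Dt − x² = 0, so t = (√(D² + v²x²) − D)/v².
√(D² + v²x²) = √(0.0173² + 0.111² × 92.2²) = 10.23; v² = 0.012321.
t = (10.23 − 0.0173)/0.012321 = 829 days (vs. the pure-advection estimate x/v = 831 d).

829 days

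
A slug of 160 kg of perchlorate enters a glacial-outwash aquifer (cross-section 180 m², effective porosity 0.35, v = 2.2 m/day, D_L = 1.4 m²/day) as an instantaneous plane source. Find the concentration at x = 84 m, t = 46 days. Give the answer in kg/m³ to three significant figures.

0.0283 kg/m³

For an instantaneous plane source, C(x,t) = M/(n_e·A·√(4πDt)) · exp(−(x−vt)²/(4Dt)), with n_e·A the pore (flow) area.
Plume center vt = 2.2 × 46 = 101.2 m, so the well at 84 m is 17.2 m upgradient of the peak.
√(4πDt) = 28.45 m, giving peak height M/(n_e·A·√(4πDt)) = 160/(0.35 × 180 × 28.45) = 0.08927 kg/m³.
(x−vt)²/(4Dt) = (-17.2)²/(4 × 1.4 × 46) = 1.148; exp(−1.148) = 0.3173.
C = 0.08927 × 0.3173 = 0.0283 kg/m³.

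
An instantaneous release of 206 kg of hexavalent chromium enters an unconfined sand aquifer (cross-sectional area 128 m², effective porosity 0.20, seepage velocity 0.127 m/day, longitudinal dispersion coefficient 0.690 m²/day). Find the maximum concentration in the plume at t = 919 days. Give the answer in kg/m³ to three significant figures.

0.0901 kg/m³

The peak of an instantaneous 1D plume sits at x = vt; there the Gaussian factor is 1 and C_max = M/(n_e·A·√(4πDt)), where n_e·A is the pore area the mass is dissolved in.
√(4πDt) = √(4π × 0.690 × 919) = 89.27 m, so C_max = 206/(0.20 × 128 × 89.27) = 0.0901 kg/m³.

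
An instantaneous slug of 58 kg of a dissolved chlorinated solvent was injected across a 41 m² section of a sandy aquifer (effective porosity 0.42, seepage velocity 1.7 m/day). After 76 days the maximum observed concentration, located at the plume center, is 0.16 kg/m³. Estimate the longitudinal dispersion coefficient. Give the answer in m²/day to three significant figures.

0.464 m²/day

At the plume center C_max = M/(n_e·A·√(4πDt)), so D = M²/(4πt·(n_e·A·C_max)²).
n_e·A·C_max = 0.42 × 41 × 0.16 = 2.755 kg/m.
D = 58²/(4π × 76 × 2.755²) = 0.464 m²/day.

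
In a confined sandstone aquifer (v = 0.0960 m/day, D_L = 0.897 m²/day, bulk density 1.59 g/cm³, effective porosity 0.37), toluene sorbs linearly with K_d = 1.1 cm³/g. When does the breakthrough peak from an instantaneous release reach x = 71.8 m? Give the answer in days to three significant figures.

Retardation factor R = 1 + ρ_b·K_d/n = 1 + 1.59 × 1.1/0.37 = 5.727.
Sorption retards both mechanisms: v_R = v/R = 0.01676 m/day, D_R = D/R = 0.1566 m²/day.
Peak time from v_R²t² + 2D_R t − x² = 0: t = (√(D_R² + v_R²x²) − D_R)/v_R².
√(D_R² + v_R²x²) = √(0.1566² + 0.01676² × 71.8²) = 1.214; v_R² = 0.0002809.
t = (1.214 − 0.1566)/0.0002809 = 3760 days.

3760 days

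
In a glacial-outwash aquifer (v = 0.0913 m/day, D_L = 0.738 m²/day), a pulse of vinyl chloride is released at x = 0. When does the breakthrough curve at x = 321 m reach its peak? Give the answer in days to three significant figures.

3430 days

For the 1D instantaneous-source solution, setting ∂C/∂t = 0 at fixed x gives v²t² + 2Dt − x² = 0, so t = (√(D² + v²x²) − D)/v².
√(D² + v²x²) = √(0.738² + 0.0913² × 321²) = 29.32; v² = 0.00833569.
t = (29.32 − 0.738)/0.00833569 = 3430 days (vs. the pure-advection estimate x/v = 3520 d).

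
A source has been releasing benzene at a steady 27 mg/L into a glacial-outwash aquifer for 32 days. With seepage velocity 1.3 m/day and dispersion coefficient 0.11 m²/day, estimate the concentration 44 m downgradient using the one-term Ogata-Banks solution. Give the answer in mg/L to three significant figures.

For a continuous step input, C/C₀ ≈ ½·erfc((x−vt)/(2√(Dt))).
vt = 1.3 × 32 = 41.6 m and 2√(Dt) = 2√(0.11 × 32) = 3.752 m.
Argument (x−vt)/(2√(Dt)) = (44 − 41.6)/3.752 = 0.6397; ½·erfc(0.6397) = 0.1828.
C = 27 × 0.1828 = 4.94 mg/L.

4.94 mg/L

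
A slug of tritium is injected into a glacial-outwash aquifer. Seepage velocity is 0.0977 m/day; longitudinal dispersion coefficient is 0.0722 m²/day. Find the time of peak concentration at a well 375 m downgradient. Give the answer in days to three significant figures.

For the 1D instantaneous-source solution, setting ∂C/∂t = 0 at fixed x gives v²t² + 2Dt − x² = 0, so t = (√(D² + v²x²) − D)/v².
√(D² + v²x²) = √(0.0722² + 0.0977² × 375²) = 36.64; v² = 0.00954529.
t = (36.64 − 0.0722)/0.00954529 = 3830 days (vs. the pure-advection estimate x/v = 3840 d).

3830 days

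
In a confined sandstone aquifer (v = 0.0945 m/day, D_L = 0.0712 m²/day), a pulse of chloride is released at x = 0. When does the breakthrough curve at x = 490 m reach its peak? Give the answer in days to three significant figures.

5180 days

For the 1D instantaneous-source solution, setting ∂C/∂t = 0 at fixed x gives v²t² + 2Dt − x² = 0, so t = (√(D² + v²x²) − D)/v².
√(D² + v²x²) = √(0.0712² + 0.0945² × 490²) = 46.31; v² = 0.00893025.
t = (46.31 − 0.0712)/0.00893025 = 5180 days (vs. the pure-advection estimate x/v = 5190 d).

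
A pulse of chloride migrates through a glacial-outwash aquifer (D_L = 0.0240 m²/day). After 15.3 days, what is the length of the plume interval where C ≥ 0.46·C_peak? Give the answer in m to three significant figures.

2.14 m

The plume is Gaussian with σ = √(2Dt) = √(2 × 0.0240 × 15.3) = 0.8570 m.
C/C_peak = exp(−Δx²/(2σ²)) = 0.46 ⇒ Δx = σ·√(−2 ln 0.46) = 0.8570 × 1.246 = 1.068 m.
Width = 2Δx = 2.14 m.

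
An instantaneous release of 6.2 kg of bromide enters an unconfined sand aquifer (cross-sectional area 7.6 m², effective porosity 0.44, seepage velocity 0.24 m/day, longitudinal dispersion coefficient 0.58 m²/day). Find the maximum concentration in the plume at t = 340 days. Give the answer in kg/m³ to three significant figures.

0.0372 kg/m³

The peak of an instantaneous 1D plume sits at x = vt; there the Gaussian factor is 1 and C_max = M/(n_e·A·√(4πDt)), where n_e·A is the pore area the mass is dissolved in.
√(4πDt) = √(4π × 0.58 × 340) = 49.78 m, so C_max = 6.2/(0.44 × 7.6 × 49.78) = 0.0372 kg/m³.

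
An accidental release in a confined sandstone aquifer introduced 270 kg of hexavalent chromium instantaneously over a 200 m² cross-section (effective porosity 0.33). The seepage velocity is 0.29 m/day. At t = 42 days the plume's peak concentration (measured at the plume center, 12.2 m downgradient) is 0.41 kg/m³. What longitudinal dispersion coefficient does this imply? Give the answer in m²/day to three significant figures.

At the plume center C_max = M/(n_e·A·√(4πDt)), so D = M²/(4πt·(n_e·A·C_max)²).
n_e·A·C_max = 0.33 × 200 × 0.41 = 27.06 kg/m.
D = 270²/(4π × 42 × 27.06²) = 0.189 m²/day.

0.189 m²/day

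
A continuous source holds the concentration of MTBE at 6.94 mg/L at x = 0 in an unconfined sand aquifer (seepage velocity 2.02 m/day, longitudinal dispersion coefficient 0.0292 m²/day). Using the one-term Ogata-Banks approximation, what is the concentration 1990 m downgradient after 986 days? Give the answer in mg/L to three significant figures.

For a continuous step input, C/C₀ ≈ ½·erfc((x−vt)/(2√(Dt))).
vt = 2.02 × 986 = 1991.72 m and 2√(Dt) = 2√(0.0292 × 986) = 10.73 m.
Argument (x−vt)/(2√(Dt)) = (1990 − 1991.72)/10.73 = -0.1603; ½·erfc(-0.1603) = 0.5897.
C = 6.94 × 0.5897 = 4.09 mg/L.

4.09 mg/L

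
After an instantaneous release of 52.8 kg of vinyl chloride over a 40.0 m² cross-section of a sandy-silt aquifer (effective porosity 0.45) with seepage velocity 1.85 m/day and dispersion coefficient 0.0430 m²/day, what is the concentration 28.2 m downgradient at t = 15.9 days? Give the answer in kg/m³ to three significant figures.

For an instantaneous plane source, C(x,t) = M/(n_e·A·√(4πDt)) · exp(−(x−vt)²/(4Dt)), with n_e·A the pore (flow) area.
Plume center vt = 1.85 × 15.9 = 29.415 m, so the well at 28.2 m is 1.215 m upgradient of the peak.
√(4πDt) = 2.931 m, giving peak height M/(n_e·A·√(4πDt)) = 52.8/(0.45 × 40.0 × 2.931) = 1.001 kg/m³.
(x−vt)²/(4Dt) = (-1.215)²/(4 × 0.0430 × 15.9) = 0.5398; exp(−0.5398) = 0.5829.
C = 1.001 × 0.5829 = 0.583 kg/m³.

0.583 kg/m³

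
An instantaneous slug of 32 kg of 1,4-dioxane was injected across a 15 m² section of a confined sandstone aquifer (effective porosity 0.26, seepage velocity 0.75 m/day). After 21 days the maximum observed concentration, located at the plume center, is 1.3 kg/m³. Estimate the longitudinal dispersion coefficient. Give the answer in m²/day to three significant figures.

At the plume center C_max = M/(n_e·A·√(4πDt)), so D = M²/(4πt·(n_e·A·C_max)²).
n_e·A·C_max = 0.26 × 15 × 1.3 = 5.070 kg/m.
D = 32²/(4π × 21 × 5.070²) = 0.151 m²/day.

0.151 m²/day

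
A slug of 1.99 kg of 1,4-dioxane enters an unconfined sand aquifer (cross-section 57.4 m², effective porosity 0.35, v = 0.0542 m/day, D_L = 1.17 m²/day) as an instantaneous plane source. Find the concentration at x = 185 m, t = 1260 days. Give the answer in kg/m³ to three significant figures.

For an instantaneous plane source, C(x,t) = M/(n_e·A·√(4πDt)) · exp(−(x−vt)²/(4Dt)), with n_e·A the pore (flow) area.
Plume center vt = 0.0542 × 1260 = 68.292 m, so the well at 185 m is 116.708 m downgradient of the peak.
√(4πDt) = 136.1 m, giving peak height M/(n_e·A·√(4πDt)) = 1.99/(0.35 × 57.4 × 136.1) = 0.0007278 kg/m³.
(x−vt)²/(4Dt) = (116.708)²/(4 × 1.17 × 1260) = 2.310; exp(−2.310) = 0.09926.
C = 0.0007278 × 0.09926 = 7.22e-05 kg/m³.

7.22e-05 kg/m³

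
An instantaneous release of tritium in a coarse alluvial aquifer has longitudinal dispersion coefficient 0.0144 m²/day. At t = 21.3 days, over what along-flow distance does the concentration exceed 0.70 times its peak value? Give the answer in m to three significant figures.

1.32 m

The plume is Gaussian with σ = √(2Dt) = √(2 × 0.0144 × 21.3) = 0.7832 m.
C/C_peak = exp(−Δx²/(2σ²)) = 0.70 ⇒ Δx = σ·√(−2 ln 0.70) = 0.7832 × 0.8446 = 0.6615 m.
Width = 2Δx = 1.32 m.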